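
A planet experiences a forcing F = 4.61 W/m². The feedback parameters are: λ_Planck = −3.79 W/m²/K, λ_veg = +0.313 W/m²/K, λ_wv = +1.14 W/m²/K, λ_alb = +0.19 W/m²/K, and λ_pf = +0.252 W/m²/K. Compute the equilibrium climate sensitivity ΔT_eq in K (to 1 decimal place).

Net feedback parameter λ = (−3.79) + (+0.313) + (+1.14) + (+0.19) + (+0.252) = -1.895 W/m²/K.
ΔT = −F/λ = −4.61/(-1.895) = 2.4 K.

2.4 K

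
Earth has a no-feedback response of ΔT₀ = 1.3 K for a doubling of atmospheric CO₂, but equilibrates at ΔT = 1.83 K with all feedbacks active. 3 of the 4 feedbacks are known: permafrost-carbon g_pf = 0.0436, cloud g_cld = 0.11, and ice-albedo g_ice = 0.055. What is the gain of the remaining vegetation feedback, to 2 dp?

0.08

Amplification A = ΔT/ΔT₀ = 1.83/1.3 = 1.408.
Total gain g = 1 − 1/A = 1 − 1/1.408 = 0.2898.
Known gains sum to 0.0436 + 0.11 + 0.055 = 0.2086.
g_veg = 0.2898 − 0.2086 = 0.08.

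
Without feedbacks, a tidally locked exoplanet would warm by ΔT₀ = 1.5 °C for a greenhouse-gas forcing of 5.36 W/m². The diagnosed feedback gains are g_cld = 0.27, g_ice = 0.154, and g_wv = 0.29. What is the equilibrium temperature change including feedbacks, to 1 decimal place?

5.2 °C

Total gain g = 0.27 + 0.154 + 0.29 = 0.714.
Amplification A = 1/(1 − 0.714) = 3.497.
ΔT = 1.5 × 3.497 = 5.2 °C.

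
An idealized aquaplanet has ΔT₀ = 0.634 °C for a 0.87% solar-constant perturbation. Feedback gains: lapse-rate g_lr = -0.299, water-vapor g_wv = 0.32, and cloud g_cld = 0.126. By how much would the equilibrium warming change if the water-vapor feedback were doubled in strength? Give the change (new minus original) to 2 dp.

0.45 °C

Original: g = 0.147, ΔT = 0.634/(1−0.147) = 0.7433 °C.
With doubled water-vapor: g' = 0.467, ΔT' = 0.634/(1−0.467) = 1.1895 °C.
Change = 1.1895 − 0.7433 = 0.45 °C.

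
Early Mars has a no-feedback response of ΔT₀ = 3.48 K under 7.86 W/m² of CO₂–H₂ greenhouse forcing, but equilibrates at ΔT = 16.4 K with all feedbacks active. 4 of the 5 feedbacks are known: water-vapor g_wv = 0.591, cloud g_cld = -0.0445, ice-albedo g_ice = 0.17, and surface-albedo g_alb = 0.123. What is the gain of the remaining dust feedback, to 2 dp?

Amplification A = ΔT/ΔT₀ = 16.4/3.48 = 4.713.
Total gain g = 1 − 1/A = 1 − 1/4.713 = 0.7878.
Known gains sum to 0.591 − 0.0445 + 0.17 + 0.123 = 0.8395.
g_dust = 0.7878 − 0.8395 = -0.05.

-0.05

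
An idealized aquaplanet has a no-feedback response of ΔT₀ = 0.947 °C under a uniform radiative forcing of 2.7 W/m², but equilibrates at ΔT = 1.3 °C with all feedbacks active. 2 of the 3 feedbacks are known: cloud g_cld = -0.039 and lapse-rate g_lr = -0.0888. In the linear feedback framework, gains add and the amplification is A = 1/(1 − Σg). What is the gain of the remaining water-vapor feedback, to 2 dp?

0.40

Amplification A = ΔT/ΔT₀ = 1.3/0.947 = 1.373.
Total gain g = 1 − 1/A = 1 − 1/1.373 = 0.2717.
Known gains sum to -0.039 − 0.0888 = -0.1278.
g_wv = 0.2717 + 0.1278 = 0.40.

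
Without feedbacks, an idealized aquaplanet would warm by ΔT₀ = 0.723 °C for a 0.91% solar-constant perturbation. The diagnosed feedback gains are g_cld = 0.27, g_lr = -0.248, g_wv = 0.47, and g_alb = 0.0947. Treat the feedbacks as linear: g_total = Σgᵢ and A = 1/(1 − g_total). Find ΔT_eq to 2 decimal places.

Total gain g = 0.27 − 0.248 + 0.47 + 0.0947 = 0.5867.
Amplification A = 1/(1 − 0.5867) = 2.42.
ΔT = 0.723 × 2.42 = 1.75 °C.

1.75 °C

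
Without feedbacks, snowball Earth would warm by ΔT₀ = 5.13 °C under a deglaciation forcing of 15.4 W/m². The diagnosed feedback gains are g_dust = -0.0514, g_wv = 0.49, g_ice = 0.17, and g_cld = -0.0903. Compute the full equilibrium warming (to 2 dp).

10.65 °C

Total gain g = -0.0514 + 0.49 + 0.17 − 0.0903 = 0.5183.
Amplification A = 1/(1 − 0.5183) = 2.076.
ΔT = 5.13 × 2.076 = 10.65 °C.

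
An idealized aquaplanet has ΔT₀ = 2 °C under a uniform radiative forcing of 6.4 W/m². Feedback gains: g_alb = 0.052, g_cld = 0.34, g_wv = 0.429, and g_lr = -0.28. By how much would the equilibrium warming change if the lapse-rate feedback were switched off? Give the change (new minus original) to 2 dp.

Original: g = 0.541, ΔT = 2/(1−0.541) = 4.3573 °C.
Without lapse-rate: g' = 0.821, ΔT' = 2/(1−0.821) = 11.1732 °C.
Change = 11.1732 − 4.3573 = 6.82 °C.

6.82 °C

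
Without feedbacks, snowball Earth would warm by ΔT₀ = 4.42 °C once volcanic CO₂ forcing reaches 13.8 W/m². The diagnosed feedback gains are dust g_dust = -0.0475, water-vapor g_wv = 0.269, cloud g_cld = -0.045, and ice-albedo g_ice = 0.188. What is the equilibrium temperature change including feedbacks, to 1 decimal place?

Total gain g = -0.0475 + 0.269 − 0.045 + 0.188 = 0.3645.
Amplification A = 1/(1 − 0.3645) = 1.574.
ΔT = 4.42 × 1.574 = 7.0 °C.

7.0 °C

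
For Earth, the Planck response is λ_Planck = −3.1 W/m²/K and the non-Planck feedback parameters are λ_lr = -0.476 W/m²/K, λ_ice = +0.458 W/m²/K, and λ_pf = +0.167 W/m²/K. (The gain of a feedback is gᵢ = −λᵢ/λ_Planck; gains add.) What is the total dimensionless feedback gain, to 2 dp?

0.05

Convert to gains: g_lr = -0.476/3.1 = -0.1535; g_ice = 0.458/3.1 = 0.1477; g_pf = 0.167/3.1 = 0.05387.
Total gain g = 0.04807.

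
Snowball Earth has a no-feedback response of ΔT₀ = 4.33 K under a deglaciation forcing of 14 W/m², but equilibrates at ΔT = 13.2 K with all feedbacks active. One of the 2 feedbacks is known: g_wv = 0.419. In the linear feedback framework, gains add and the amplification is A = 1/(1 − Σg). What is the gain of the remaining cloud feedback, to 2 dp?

Amplification A = ΔT/ΔT₀ = 13.2/4.33 = 3.048.
Total gain g = 1 − 1/A = 1 − 1/3.048 = 0.6719.
The known gain is 0.419.
g_cld = 0.6719 − 0.419 = 0.25.

0.25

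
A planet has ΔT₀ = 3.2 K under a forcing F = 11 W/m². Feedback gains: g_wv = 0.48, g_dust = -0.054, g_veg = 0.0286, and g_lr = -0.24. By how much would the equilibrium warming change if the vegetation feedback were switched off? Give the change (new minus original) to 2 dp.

-0.14 K

Original: g = 0.2146, ΔT = 3.2/(1−0.2146) = 4.0744 K.
Without vegetation: g' = 0.186, ΔT' = 3.2/(1−0.186) = 3.9312 K.
Change = 3.9312 − 4.0744 = -0.14 K.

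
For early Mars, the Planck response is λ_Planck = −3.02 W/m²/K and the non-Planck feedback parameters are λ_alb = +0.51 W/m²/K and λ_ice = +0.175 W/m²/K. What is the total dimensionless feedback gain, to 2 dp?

Convert to gains: g_alb = 0.51/3.02 = 0.1689; g_ice = 0.175/3.02 = 0.05795.
Total gain g = 0.22685.

0.23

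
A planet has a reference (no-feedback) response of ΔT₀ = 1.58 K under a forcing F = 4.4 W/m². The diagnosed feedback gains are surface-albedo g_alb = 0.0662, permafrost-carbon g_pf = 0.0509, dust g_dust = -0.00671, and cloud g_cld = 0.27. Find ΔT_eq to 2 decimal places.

2.55 K

Total gain g = 0.0662 + 0.0509 − 0.00671 + 0.27 = 0.38039.
Amplification A = 1/(1 − 0.38039) = 1.614.
ΔT = 1.58 × 1.614 = 2.55 K.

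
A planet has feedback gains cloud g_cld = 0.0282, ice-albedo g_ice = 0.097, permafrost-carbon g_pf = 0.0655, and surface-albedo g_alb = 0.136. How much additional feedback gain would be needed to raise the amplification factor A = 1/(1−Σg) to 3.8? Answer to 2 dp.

0.41

Current total gain = 0.3267.
Target gain for A = 3.8: g* = 1 − 1/3.8 = 0.7368.
Additional gain needed = 0.7368 − 0.3267 = 0.41.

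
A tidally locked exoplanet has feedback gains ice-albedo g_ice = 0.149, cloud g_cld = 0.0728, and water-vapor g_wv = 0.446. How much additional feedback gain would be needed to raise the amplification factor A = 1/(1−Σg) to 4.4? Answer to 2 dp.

0.10

Current total gain = 0.6678.
Target gain for A = 4.4: g* = 1 − 1/4.4 = 0.7727.
Additional gain needed = 0.7727 − 0.6678 = 0.10.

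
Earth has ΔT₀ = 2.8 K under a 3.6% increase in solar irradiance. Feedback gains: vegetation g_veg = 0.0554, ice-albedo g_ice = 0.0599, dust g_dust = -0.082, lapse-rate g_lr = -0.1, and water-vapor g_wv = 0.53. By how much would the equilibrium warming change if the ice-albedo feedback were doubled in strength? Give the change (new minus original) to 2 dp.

0.66 K

Original: g = 0.4633, ΔT = 2.8/(1−0.4633) = 5.2171 K.
With doubled ice-albedo: g' = 0.5232, ΔT' = 2.8/(1−0.5232) = 5.8725 K.
Change = 5.8725 − 5.2171 = 0.66 K.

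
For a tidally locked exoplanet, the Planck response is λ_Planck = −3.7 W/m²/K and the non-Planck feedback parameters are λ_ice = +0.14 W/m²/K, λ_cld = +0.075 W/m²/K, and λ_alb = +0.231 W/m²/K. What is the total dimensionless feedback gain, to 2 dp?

Convert to gains: g_ice = 0.14/3.7 = 0.03784; g_cld = 0.075/3.7 = 0.02027; g_alb = 0.231/3.7 = 0.06243.
Total gain g = 0.12054.

0.12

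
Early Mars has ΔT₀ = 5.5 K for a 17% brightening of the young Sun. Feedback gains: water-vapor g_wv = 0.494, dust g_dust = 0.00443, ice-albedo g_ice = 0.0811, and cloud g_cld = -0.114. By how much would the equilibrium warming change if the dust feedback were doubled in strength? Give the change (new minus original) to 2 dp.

0.09 K

Original: g = 0.46553, ΔT = 5.5/(1−0.46553) = 10.2906 K.
With doubled dust: g' = 0.46996, ΔT' = 5.5/(1−0.46996) = 10.3766 K.
Change = 10.3766 − 10.2906 = 0.09 K.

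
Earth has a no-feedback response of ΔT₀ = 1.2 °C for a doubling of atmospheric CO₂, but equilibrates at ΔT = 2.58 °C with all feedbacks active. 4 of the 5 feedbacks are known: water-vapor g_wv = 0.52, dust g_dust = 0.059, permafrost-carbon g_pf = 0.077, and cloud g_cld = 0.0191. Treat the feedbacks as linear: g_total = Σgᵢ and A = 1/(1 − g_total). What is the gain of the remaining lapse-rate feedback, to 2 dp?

Amplification A = ΔT/ΔT₀ = 2.58/1.2 = 2.15.
Total gain g = 1 − 1/A = 1 − 1/2.15 = 0.5349.
Known gains sum to 0.52 + 0.059 + 0.077 + 0.0191 = 0.6751.
g_lr = 0.5349 − 0.6751 = -0.14.

-0.14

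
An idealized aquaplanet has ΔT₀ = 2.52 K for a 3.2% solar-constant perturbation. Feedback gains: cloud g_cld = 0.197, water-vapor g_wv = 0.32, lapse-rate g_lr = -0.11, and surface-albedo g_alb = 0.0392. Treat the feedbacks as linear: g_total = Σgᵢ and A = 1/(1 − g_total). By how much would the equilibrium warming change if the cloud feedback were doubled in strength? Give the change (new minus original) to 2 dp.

Original: g = 0.4462, ΔT = 2.52/(1−0.4462) = 4.5504 K.
With doubled cloud: g' = 0.6432, ΔT' = 2.52/(1−0.6432) = 7.0628 K.
Change = 7.0628 − 4.5504 = 2.51 K.

2.51 K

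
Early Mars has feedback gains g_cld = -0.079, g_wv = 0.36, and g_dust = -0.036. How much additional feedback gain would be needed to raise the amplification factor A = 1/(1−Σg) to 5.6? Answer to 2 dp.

Current total gain = 0.245.
Target gain for A = 5.6: g* = 1 − 1/5.6 = 0.8214.
Additional gain needed = 0.8214 − 0.245 = 0.58.

0.58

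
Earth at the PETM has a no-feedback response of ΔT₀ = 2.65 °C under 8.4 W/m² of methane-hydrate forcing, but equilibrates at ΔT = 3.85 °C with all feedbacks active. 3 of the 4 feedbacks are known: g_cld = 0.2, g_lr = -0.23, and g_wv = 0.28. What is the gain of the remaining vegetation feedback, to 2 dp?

0.06

Amplification A = ΔT/ΔT₀ = 3.85/2.65 = 1.453.
Total gain g = 1 − 1/A = 1 − 1/1.453 = 0.3118.
Known gains sum to 0.2 − 0.23 + 0.28 = 0.25.
g_veg = 0.3118 − 0.25 = 0.06.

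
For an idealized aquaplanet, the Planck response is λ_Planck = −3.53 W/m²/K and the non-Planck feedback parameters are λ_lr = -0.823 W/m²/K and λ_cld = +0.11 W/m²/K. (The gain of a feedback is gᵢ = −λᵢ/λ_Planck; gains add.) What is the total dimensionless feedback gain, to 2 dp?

-0.20

Convert to gains: g_lr = -0.823/3.53 = -0.2331; g_cld = 0.11/3.53 = 0.03116.
Total gain g = -0.20194.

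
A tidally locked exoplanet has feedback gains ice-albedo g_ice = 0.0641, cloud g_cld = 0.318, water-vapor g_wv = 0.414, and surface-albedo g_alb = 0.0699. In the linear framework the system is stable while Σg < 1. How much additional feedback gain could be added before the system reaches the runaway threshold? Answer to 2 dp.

0.13

Current total gain = 0.0641 + 0.318 + 0.414 + 0.0699 = 0.866.
Margin to runaway = 1 − 0.866 = 0.13.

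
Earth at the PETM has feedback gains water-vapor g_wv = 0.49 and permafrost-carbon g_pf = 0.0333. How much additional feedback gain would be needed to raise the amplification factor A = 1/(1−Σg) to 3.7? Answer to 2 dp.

Current total gain = 0.5233.
Target gain for A = 3.7: g* = 1 − 1/3.7 = 0.7297.
Additional gain needed = 0.7297 − 0.5233 = 0.21.

0.21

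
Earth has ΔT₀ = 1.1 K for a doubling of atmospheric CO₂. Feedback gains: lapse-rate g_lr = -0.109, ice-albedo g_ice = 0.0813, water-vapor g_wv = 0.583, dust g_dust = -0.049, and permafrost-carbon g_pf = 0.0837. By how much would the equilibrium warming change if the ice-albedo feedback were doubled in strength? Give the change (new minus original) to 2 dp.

0.66 K

Original: g = 0.59, ΔT = 1.1/(1−0.59) = 2.6829 K.
With doubled ice-albedo: g' = 0.6713, ΔT' = 1.1/(1−0.6713) = 3.3465 K.
Change = 3.3465 − 2.6829 = 0.66 K.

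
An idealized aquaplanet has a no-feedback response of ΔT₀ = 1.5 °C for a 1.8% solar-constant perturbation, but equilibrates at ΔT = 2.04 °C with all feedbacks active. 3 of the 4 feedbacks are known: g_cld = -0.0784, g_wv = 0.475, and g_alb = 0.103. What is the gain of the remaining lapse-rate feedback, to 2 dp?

Amplification A = ΔT/ΔT₀ = 2.04/1.5 = 1.36.
Total gain g = 1 − 1/A = 1 − 1/1.36 = 0.2647.
Known gains sum to -0.0784 + 0.475 + 0.103 = 0.4996.
g_lr = 0.2647 − 0.4996 = -0.23.

-0.23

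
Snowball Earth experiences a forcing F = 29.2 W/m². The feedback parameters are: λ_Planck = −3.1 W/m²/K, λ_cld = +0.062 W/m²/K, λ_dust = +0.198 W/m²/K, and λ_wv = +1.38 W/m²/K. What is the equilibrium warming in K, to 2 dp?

20.00 K

Net feedback parameter λ = (−3.1) + (+0.062) + (+0.198) + (+1.38) = -1.46 W/m²/K.
ΔT = −F/λ = −29.2/(-1.46) = 20.00 K.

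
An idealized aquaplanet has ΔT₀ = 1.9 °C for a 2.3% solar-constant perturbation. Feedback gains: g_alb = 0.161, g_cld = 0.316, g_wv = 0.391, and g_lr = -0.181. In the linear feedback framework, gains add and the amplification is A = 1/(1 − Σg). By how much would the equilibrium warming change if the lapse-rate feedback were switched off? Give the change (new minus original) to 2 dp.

8.32 °C

Original: g = 0.687, ΔT = 1.9/(1−0.687) = 6.0703 °C.
Without lapse-rate: g' = 0.868, ΔT' = 1.9/(1−0.868) = 14.3939 °C.
Change = 14.3939 − 6.0703 = 8.32 °C.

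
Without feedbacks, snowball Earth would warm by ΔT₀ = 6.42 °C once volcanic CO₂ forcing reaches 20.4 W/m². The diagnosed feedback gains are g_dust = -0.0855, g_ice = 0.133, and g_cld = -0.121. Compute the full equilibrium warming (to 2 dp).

Total gain g = -0.0855 + 0.133 − 0.121 = -0.0735.
Amplification A = 1/(1 + 0.0735) = 0.9315.
ΔT = 6.42 × 0.9315 = 5.98 °C.

5.98 °C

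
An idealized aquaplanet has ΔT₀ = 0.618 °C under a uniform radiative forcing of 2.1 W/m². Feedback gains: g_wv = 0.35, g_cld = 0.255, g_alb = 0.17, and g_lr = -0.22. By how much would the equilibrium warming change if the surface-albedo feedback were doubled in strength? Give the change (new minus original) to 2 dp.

Original: g = 0.555, ΔT = 0.618/(1−0.555) = 1.3888 °C.
With doubled surface-albedo: g' = 0.725, ΔT' = 0.618/(1−0.725) = 2.2473 °C.
Change = 2.2473 − 1.3888 = 0.86 °C.

0.86 °C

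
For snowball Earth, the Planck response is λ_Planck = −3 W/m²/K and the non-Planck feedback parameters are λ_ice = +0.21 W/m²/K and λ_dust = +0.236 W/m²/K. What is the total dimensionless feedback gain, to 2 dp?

0.15

Convert to gains: g_ice = 0.21/3 = 0.07; g_dust = 0.236/3 = 0.07867.
Total gain g = 0.14867.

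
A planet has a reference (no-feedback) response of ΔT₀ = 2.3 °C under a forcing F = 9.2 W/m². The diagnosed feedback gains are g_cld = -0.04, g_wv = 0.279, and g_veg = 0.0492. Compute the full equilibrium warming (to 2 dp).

Total gain g = -0.04 + 0.279 + 0.0492 = 0.2882.
Amplification A = 1/(1 − 0.2882) = 1.405.
ΔT = 2.3 × 1.405 = 3.23 °C.

3.23 °C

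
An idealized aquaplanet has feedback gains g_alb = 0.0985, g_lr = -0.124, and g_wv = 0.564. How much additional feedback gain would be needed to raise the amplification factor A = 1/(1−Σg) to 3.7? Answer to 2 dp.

Current total gain = 0.5385.
Target gain for A = 3.7: g* = 1 − 1/3.7 = 0.7297.
Additional gain needed = 0.7297 − 0.5385 = 0.19.

0.19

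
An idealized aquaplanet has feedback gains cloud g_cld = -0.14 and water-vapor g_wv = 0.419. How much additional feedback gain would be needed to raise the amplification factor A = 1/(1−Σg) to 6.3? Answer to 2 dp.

Current total gain = 0.279.
Target gain for A = 6.3: g* = 1 − 1/6.3 = 0.8413.
Additional gain needed = 0.8413 − 0.279 = 0.56.

0.56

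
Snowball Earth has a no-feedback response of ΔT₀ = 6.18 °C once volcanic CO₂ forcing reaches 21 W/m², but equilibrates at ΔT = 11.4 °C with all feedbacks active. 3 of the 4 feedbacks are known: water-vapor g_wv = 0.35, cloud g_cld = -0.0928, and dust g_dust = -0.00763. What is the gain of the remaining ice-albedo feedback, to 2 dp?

0.21

Amplification A = ΔT/ΔT₀ = 11.4/6.18 = 1.845.
Total gain g = 1 − 1/A = 1 − 1/1.845 = 0.458.
Known gains sum to 0.35 − 0.0928 − 0.00763 = 0.24957.
g_ice = 0.458 − 0.24957 = 0.21.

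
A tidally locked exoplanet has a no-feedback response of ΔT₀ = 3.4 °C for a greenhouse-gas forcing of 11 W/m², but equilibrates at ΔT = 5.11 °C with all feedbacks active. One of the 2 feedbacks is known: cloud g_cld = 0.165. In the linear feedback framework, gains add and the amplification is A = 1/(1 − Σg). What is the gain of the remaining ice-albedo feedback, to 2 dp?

Amplification A = ΔT/ΔT₀ = 5.11/3.4 = 1.503.
Total gain g = 1 − 1/A = 1 − 1/1.503 = 0.3347.
The known gain is 0.165.
g_ice = 0.3347 − 0.165 = 0.17.

0.17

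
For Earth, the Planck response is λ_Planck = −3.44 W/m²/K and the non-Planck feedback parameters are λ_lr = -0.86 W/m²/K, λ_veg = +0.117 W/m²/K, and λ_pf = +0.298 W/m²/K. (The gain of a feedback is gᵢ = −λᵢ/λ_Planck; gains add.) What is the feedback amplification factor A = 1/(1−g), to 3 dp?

Convert to gains: g_lr = -0.86/3.44 = -0.25; g_veg = 0.117/3.44 = 0.03401; g_pf = 0.298/3.44 = 0.08663.
Total gain g = -0.12936.
A = 1/(1 + 0.12936) = 0.885.

0.885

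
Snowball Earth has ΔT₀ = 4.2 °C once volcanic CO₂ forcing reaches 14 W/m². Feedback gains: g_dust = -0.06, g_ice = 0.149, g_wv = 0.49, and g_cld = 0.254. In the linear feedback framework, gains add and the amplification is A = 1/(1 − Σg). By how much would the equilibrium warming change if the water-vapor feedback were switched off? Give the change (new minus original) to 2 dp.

-18.76 °C

Original: g = 0.833, ΔT = 4.2/(1−0.833) = 25.1497 °C.
Without water-vapor: g' = 0.343, ΔT' = 4.2/(1−0.343) = 6.3927 °C.
Change = 6.3927 − 25.1497 = -18.76 °C.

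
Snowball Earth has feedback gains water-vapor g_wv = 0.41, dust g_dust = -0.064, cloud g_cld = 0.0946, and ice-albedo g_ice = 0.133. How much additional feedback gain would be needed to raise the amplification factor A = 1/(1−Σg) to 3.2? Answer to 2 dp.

0.11

Current total gain = 0.5736.
Target gain for A = 3.2: g* = 1 − 1/3.2 = 0.6875.
Additional gain needed = 0.6875 − 0.5736 = 0.11.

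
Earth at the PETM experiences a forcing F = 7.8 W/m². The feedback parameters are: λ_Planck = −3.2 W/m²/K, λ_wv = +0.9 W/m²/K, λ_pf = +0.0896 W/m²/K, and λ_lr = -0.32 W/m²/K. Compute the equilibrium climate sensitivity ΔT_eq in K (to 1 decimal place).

3.1 K

Net feedback parameter λ = (−3.2) + (+0.9) + (+0.0896) + (-0.32) = -2.5304 W/m²/K.
ΔT = −F/λ = −7.8/(-2.5304) = 3.1 K.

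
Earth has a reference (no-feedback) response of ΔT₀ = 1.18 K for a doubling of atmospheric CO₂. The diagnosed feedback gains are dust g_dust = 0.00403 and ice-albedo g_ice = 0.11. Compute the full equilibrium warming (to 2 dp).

1.33 K

Total gain g = 0.00403 + 0.11 = 0.11403.
Amplification A = 1/(1 − 0.11403) = 1.129.
ΔT = 1.18 × 1.129 = 1.33 K.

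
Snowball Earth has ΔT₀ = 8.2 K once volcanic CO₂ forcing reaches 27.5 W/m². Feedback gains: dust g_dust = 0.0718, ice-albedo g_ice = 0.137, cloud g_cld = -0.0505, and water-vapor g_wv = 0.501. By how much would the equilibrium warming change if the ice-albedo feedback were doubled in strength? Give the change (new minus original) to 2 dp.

16.19 K

Original: g = 0.6593, ΔT = 8.2/(1−0.6593) = 24.0681 K.
With doubled ice-albedo: g' = 0.7963, ΔT' = 8.2/(1−0.7963) = 40.2553 K.
Change = 40.2553 − 24.0681 = 16.19 K.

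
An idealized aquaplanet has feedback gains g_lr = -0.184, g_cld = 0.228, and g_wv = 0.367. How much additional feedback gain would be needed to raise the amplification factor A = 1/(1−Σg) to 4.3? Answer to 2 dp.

Current total gain = 0.411.
Target gain for A = 4.3: g* = 1 − 1/4.3 = 0.7674.
Additional gain needed = 0.7674 − 0.411 = 0.36.

0.36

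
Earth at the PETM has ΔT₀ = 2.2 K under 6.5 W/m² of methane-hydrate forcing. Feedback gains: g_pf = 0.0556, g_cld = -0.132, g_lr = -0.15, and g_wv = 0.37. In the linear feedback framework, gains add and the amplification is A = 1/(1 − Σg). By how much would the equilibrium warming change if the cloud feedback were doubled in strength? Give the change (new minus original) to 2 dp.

Original: g = 0.1436, ΔT = 2.2/(1−0.1436) = 2.5689 K.
With doubled cloud: g' = 0.0116, ΔT' = 2.2/(1−0.0116) = 2.2258 K.
Change = 2.2258 − 2.5689 = -0.34 K.

-0.34 K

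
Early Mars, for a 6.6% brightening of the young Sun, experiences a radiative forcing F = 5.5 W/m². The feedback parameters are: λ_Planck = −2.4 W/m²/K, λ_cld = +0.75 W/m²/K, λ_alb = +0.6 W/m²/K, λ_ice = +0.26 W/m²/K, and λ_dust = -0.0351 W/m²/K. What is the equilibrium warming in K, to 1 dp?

Net feedback parameter λ = (−2.4) + (+0.75) + (+0.6) + (+0.26) + (-0.0351) = -0.8251 W/m²/K.
ΔT = −F/λ = −5.5/(-0.8251) = 6.7 K.

6.7 K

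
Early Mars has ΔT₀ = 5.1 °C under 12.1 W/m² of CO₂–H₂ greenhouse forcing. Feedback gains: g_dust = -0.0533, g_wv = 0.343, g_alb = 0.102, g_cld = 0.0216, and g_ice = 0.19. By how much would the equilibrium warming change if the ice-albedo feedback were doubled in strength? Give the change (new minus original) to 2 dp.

Original: g = 0.6033, ΔT = 5.1/(1−0.6033) = 12.8561 °C.
With doubled ice-albedo: g' = 0.7933, ΔT' = 5.1/(1−0.7933) = 24.6734 °C.
Change = 24.6734 − 12.8561 = 11.82 °C.

11.82 °C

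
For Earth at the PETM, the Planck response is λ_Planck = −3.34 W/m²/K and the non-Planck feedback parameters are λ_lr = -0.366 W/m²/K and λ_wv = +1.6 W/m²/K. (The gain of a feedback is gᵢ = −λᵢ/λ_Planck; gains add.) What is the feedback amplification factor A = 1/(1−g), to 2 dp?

1.59

Convert to gains: g_lr = -0.366/3.34 = -0.1096; g_wv = 1.6/3.34 = 0.479.
Total gain g = 0.3694.
A = 1/(1 − 0.3694) = 1.59.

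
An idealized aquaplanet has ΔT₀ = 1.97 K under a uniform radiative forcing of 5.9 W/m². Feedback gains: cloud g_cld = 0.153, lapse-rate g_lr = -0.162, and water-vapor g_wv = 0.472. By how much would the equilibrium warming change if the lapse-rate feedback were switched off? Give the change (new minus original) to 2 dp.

Original: g = 0.463, ΔT = 1.97/(1−0.463) = 3.6685 K.
Without lapse-rate: g' = 0.625, ΔT' = 1.97/(1−0.625) = 5.2533 K.
Change = 5.2533 − 3.6685 = 1.58 K.

1.58 K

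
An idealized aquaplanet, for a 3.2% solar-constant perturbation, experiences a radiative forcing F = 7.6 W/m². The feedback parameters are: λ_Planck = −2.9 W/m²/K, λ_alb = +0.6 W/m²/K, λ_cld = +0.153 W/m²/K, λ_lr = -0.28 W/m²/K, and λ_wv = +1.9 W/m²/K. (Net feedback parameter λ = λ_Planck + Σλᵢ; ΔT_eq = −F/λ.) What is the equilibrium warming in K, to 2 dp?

14.42 K

Net feedback parameter λ = (−2.9) + (+0.6) + (+0.153) + (-0.28) + (+1.9) = -0.527 W/m²/K.
ΔT = −F/λ = −7.6/(-0.527) = 14.42 K.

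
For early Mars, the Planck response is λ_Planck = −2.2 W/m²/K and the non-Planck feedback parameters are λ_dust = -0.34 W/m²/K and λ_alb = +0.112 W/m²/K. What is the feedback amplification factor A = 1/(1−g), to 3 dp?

Convert to gains: g_dust = -0.34/2.2 = -0.1545; g_alb = 0.112/2.2 = 0.05091.
Total gain g = -0.10359.
A = 1/(1 + 0.10359) = 0.906.

0.906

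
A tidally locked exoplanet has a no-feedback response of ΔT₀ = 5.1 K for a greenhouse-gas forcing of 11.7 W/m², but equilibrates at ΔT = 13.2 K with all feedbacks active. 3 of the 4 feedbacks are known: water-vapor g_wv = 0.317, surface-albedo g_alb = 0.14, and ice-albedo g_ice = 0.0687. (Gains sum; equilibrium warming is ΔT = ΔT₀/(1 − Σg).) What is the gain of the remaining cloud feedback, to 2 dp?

Amplification A = ΔT/ΔT₀ = 13.2/5.1 = 2.588.
Total gain g = 1 − 1/A = 1 − 1/2.588 = 0.6136.
Known gains sum to 0.317 + 0.14 + 0.0687 = 0.5257.
g_cld = 0.6136 − 0.5257 = 0.09.

0.09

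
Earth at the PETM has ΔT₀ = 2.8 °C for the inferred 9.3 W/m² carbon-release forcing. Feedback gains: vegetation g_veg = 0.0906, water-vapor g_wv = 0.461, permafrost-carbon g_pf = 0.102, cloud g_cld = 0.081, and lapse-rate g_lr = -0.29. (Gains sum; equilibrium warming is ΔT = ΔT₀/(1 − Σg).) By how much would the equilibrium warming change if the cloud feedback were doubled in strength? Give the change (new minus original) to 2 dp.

Original: g = 0.4446, ΔT = 2.8/(1−0.4446) = 5.0414 °C.
With doubled cloud: g' = 0.5256, ΔT' = 2.8/(1−0.5256) = 5.9022 °C.
Change = 5.9022 − 5.0414 = 0.86 °C.

0.86 °C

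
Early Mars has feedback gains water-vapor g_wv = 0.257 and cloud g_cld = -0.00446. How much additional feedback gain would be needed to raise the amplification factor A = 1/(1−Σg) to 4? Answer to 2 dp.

Current total gain = 0.25254.
Target gain for A = 4: g* = 1 − 1/4 = 0.75.
Additional gain needed = 0.75 − 0.25254 = 0.50.

0.50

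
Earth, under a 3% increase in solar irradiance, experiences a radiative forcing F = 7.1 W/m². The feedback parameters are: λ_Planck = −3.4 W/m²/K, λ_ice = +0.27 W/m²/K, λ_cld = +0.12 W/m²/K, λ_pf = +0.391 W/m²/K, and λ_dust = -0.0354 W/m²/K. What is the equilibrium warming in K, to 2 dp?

2.67 K

Net feedback parameter λ = (−3.4) + (+0.27) + (+0.12) + (+0.391) + (-0.0354) = -2.6544 W/m²/K.
ΔT = −F/λ = −7.1/(-2.6544) = 2.67 K.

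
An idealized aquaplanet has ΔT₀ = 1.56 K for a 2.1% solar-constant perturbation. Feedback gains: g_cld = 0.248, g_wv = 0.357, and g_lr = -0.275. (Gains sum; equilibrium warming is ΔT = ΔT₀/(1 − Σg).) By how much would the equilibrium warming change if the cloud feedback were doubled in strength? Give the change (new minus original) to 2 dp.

1.37 K

Original: g = 0.33, ΔT = 1.56/(1−0.33) = 2.3284 K.
With doubled cloud: g' = 0.578, ΔT' = 1.56/(1−0.578) = 3.6967 K.
Change = 3.6967 − 2.3284 = 1.37 K.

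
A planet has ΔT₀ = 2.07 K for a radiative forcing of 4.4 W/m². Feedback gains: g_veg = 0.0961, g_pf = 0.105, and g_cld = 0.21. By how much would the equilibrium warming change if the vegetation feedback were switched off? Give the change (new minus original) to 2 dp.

Original: g = 0.4111, ΔT = 2.07/(1−0.4111) = 3.5150 K.
Without vegetation: g' = 0.315, ΔT' = 2.07/(1−0.315) = 3.0219 K.
Change = 3.0219 − 3.5150 = -0.49 K.

-0.49 K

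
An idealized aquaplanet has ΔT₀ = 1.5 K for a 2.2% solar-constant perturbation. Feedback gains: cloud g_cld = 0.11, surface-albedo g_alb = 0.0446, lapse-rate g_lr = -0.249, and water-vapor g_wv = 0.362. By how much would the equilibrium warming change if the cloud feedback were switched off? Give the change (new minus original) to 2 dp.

Original: g = 0.2676, ΔT = 1.5/(1−0.2676) = 2.0481 K.
Without cloud: g' = 0.1576, ΔT' = 1.5/(1−0.1576) = 1.7806 K.
Change = 1.7806 − 2.0481 = -0.27 K.

-0.27 K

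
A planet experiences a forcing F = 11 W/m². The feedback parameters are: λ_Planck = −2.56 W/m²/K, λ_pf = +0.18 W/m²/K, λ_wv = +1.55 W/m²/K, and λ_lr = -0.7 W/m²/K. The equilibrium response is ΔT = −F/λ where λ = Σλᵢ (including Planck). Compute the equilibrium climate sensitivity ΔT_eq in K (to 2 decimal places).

Net feedback parameter λ = (−2.56) + (+0.18) + (+1.55) + (-0.7) = -1.53 W/m²/K.
ΔT = −F/λ = −11/(-1.53) = 7.19 K.

7.19 K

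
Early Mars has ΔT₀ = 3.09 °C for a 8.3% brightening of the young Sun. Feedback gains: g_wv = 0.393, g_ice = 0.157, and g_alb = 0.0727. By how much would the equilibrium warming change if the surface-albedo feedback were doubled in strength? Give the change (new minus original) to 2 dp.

1.95 °C

Original: g = 0.6227, ΔT = 3.09/(1−0.6227) = 8.1898 °C.
With doubled surface-albedo: g' = 0.6954, ΔT' = 3.09/(1−0.6954) = 10.1445 °C.
Change = 10.1445 − 8.1898 = 1.95 °C.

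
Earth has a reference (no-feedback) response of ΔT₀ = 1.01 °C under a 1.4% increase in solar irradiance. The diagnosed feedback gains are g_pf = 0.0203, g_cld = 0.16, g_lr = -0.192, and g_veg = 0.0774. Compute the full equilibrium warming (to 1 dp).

Total gain g = 0.0203 + 0.16 − 0.192 + 0.0774 = 0.0657.
Amplification A = 1/(1 − 0.0657) = 1.07.
ΔT = 1.01 × 1.07 = 1.1 °C.

1.1 °C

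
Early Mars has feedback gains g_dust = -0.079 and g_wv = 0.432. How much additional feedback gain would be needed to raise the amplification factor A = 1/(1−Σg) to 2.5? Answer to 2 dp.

0.25

Current total gain = 0.353.
Target gain for A = 2.5: g* = 1 − 1/2.5 = 0.6.
Additional gain needed = 0.6 − 0.353 = 0.25.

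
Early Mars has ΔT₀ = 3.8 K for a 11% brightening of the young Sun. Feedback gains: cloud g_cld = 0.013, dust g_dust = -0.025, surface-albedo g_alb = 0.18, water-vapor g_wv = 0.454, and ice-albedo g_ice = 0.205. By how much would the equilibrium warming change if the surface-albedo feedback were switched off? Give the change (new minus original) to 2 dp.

Original: g = 0.827, ΔT = 3.8/(1−0.827) = 21.9653 K.
Without surface-albedo: g' = 0.647, ΔT' = 3.8/(1−0.647) = 10.7649 K.
Change = 10.7649 − 21.9653 = -11.20 K.

-11.20 K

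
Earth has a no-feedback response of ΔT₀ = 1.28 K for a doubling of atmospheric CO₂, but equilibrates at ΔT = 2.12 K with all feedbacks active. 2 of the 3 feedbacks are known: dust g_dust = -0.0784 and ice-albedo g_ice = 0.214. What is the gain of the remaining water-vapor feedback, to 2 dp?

0.26

Amplification A = ΔT/ΔT₀ = 2.12/1.28 = 1.656.
Total gain g = 1 − 1/A = 1 − 1/1.656 = 0.3961.
Known gains sum to -0.0784 + 0.214 = 0.1356.
g_wv = 0.3961 − 0.1356 = 0.26.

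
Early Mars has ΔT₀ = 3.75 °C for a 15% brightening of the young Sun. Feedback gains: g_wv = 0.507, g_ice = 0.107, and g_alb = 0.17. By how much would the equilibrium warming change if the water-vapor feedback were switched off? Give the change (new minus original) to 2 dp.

Original: g = 0.784, ΔT = 3.75/(1−0.784) = 17.3611 °C.
Without water-vapor: g' = 0.277, ΔT' = 3.75/(1−0.277) = 5.1867 °C.
Change = 5.1867 − 17.3611 = -12.17 °C.

-12.17 °C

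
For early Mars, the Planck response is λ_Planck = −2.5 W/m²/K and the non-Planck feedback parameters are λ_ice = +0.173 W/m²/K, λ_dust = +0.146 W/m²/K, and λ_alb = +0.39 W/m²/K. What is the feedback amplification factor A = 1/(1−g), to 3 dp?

Convert to gains: g_ice = 0.173/2.5 = 0.0692; g_dust = 0.146/2.5 = 0.0584; g_alb = 0.39/2.5 = 0.156.
Total gain g = 0.2836.
A = 1/(1 − 0.2836) = 1.396.

1.396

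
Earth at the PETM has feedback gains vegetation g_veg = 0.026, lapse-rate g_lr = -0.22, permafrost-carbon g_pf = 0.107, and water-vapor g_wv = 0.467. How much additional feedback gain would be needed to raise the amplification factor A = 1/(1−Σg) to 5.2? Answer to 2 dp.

Current total gain = 0.38.
Target gain for A = 5.2: g* = 1 − 1/5.2 = 0.8077.
Additional gain needed = 0.8077 − 0.38 = 0.43.

0.43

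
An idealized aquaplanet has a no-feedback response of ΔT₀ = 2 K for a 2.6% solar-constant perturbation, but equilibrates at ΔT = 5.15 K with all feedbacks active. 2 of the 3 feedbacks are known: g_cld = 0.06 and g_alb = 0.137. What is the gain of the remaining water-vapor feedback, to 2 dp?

Amplification A = ΔT/ΔT₀ = 5.15/2 = 2.575.
Total gain g = 1 − 1/A = 1 − 1/2.575 = 0.6117.
Known gains sum to 0.06 + 0.137 = 0.197.
g_wv = 0.6117 − 0.197 = 0.41.

0.41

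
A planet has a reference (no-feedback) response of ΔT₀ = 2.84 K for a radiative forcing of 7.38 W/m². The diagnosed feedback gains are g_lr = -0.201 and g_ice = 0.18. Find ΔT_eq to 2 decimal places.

2.78 K

Total gain g = -0.201 + 0.18 = -0.021.
Amplification A = 1/(1 + 0.021) = 0.9794.
ΔT = 2.84 × 0.9794 = 2.78 K.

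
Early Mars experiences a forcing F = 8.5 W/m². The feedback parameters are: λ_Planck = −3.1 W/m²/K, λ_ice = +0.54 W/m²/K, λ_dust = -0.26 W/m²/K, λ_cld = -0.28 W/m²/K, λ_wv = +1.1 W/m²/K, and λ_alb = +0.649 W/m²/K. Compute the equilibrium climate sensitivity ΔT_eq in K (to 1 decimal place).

6.3 K

Net feedback parameter λ = (−3.1) + (+0.54) + (-0.26) + (-0.28) + (+1.1) + (+0.649) = -1.351 W/m²/K.
ΔT = −F/λ = −8.5/(-1.351) = 6.3 K.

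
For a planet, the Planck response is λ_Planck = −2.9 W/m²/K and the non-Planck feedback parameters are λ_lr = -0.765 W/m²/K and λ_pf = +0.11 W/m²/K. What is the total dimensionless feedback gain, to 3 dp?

-0.226

Convert to gains: g_lr = -0.765/2.9 = -0.2638; g_pf = 0.11/2.9 = 0.03793.
Total gain g = -0.22587.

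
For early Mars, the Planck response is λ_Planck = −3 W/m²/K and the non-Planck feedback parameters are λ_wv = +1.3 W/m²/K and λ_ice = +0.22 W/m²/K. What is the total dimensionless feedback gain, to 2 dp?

0.51

Convert to gains: g_wv = 1.3/3 = 0.4333; g_ice = 0.22/3 = 0.07333.
Total gain g = 0.50663.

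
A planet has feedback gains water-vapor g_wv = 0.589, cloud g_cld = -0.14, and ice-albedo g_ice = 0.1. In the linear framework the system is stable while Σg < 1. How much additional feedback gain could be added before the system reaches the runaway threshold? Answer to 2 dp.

Current total gain = 0.589 − 0.14 + 0.1 = 0.549.
Margin to runaway = 1 − 0.549 = 0.45.

0.45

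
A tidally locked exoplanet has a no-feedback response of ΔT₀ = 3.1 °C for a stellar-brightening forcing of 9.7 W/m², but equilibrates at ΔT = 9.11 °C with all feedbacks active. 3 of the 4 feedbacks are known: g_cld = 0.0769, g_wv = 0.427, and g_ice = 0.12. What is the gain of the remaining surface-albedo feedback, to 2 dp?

0.04

Amplification A = ΔT/ΔT₀ = 9.11/3.1 = 2.939.
Total gain g = 1 − 1/A = 1 − 1/2.939 = 0.6597.
Known gains sum to 0.0769 + 0.427 + 0.12 = 0.6239.
g_alb = 0.6597 − 0.6239 = 0.04.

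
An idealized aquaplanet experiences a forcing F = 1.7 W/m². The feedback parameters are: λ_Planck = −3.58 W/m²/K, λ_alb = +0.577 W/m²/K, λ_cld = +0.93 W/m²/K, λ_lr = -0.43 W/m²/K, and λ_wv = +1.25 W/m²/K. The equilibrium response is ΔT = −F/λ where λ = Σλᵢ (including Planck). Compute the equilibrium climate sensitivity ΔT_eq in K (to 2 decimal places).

1.36 K

Net feedback parameter λ = (−3.58) + (+0.577) + (+0.93) + (-0.43) + (+1.25) = -1.253 W/m²/K.
ΔT = −F/λ = −1.7/(-1.253) = 1.36 K.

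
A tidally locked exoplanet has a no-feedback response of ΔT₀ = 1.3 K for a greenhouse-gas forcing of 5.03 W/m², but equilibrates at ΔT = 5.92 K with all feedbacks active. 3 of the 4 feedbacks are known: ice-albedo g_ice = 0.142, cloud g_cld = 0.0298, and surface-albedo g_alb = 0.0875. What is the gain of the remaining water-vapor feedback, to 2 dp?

0.52

Amplification A = ΔT/ΔT₀ = 5.92/1.3 = 4.554.
Total gain g = 1 − 1/A = 1 − 1/4.554 = 0.7804.
Known gains sum to 0.142 + 0.0298 + 0.0875 = 0.2593.
g_wv = 0.7804 − 0.2593 = 0.52.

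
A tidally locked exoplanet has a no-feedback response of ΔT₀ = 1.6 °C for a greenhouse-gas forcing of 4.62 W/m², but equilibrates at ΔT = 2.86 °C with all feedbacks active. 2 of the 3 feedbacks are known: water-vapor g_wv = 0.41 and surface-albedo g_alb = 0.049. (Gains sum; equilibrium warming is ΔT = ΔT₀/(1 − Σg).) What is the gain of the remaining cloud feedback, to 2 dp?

-0.02

Amplification A = ΔT/ΔT₀ = 2.86/1.6 = 1.787.
Total gain g = 1 − 1/A = 1 − 1/1.787 = 0.4404.
Known gains sum to 0.41 + 0.049 = 0.459.
g_cld = 0.4404 − 0.459 = -0.02.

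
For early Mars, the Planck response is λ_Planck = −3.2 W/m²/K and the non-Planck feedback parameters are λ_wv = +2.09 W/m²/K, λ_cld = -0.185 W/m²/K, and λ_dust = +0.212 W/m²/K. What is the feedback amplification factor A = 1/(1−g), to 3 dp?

2.955

Convert to gains: g_wv = 2.09/3.2 = 0.6531; g_cld = -0.185/3.2 = -0.05781; g_dust = 0.212/3.2 = 0.06625.
Total gain g = 0.66154.
A = 1/(1 − 0.66154) = 2.955.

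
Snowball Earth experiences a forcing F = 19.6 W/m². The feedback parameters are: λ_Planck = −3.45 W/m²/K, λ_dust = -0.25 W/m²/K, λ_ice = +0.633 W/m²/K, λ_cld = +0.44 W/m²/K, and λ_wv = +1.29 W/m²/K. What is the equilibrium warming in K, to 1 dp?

14.7 K

Net feedback parameter λ = (−3.45) + (-0.25) + (+0.633) + (+0.44) + (+1.29) = -1.337 W/m²/K.
ΔT = −F/λ = −19.6/(-1.337) = 14.7 K.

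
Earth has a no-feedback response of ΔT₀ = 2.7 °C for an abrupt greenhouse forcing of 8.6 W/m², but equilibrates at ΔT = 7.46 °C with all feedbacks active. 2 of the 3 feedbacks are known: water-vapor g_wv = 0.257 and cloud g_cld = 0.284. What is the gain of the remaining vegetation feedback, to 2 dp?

Amplification A = ΔT/ΔT₀ = 7.46/2.7 = 2.763.
Total gain g = 1 − 1/A = 1 − 1/2.763 = 0.6381.
Known gains sum to 0.257 + 0.284 = 0.541.
g_veg = 0.6381 − 0.541 = 0.10.

0.10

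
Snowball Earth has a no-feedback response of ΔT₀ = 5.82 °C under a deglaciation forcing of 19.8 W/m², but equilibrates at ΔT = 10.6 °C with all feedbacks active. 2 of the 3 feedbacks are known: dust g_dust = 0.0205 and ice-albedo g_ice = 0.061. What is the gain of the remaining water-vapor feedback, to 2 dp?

0.37

Amplification A = ΔT/ΔT₀ = 10.6/5.82 = 1.821.
Total gain g = 1 − 1/A = 1 − 1/1.821 = 0.4509.
Known gains sum to 0.0205 + 0.061 = 0.0815.
g_wv = 0.4509 − 0.0815 = 0.37.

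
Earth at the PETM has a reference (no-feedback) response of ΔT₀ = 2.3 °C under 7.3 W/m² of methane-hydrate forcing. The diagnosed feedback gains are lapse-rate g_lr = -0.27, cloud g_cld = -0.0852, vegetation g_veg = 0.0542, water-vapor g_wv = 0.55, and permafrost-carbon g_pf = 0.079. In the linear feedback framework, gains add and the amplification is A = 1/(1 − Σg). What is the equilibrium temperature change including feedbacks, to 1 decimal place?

Total gain g = -0.27 − 0.0852 + 0.0542 + 0.55 + 0.079 = 0.328.
Amplification A = 1/(1 − 0.328) = 1.488.
ΔT = 2.3 × 1.488 = 3.4 °C.

3.4 °C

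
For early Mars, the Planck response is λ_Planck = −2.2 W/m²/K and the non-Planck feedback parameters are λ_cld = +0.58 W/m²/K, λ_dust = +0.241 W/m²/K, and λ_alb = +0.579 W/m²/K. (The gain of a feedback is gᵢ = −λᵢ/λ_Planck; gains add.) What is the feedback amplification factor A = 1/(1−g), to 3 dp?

Convert to gains: g_cld = 0.58/2.2 = 0.2636; g_dust = 0.241/2.2 = 0.1095; g_alb = 0.579/2.2 = 0.2632.
Total gain g = 0.6363.
A = 1/(1 − 0.6363) = 2.750.

2.750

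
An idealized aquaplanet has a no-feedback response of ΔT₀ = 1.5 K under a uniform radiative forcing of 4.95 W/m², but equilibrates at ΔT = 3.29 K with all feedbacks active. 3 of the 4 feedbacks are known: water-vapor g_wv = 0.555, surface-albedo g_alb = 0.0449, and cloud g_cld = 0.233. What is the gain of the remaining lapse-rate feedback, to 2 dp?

Amplification A = ΔT/ΔT₀ = 3.29/1.5 = 2.193.
Total gain g = 1 − 1/A = 1 − 1/2.193 = 0.544.
Known gains sum to 0.555 + 0.0449 + 0.233 = 0.8329.
g_lr = 0.544 − 0.8329 = -0.29.

-0.29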